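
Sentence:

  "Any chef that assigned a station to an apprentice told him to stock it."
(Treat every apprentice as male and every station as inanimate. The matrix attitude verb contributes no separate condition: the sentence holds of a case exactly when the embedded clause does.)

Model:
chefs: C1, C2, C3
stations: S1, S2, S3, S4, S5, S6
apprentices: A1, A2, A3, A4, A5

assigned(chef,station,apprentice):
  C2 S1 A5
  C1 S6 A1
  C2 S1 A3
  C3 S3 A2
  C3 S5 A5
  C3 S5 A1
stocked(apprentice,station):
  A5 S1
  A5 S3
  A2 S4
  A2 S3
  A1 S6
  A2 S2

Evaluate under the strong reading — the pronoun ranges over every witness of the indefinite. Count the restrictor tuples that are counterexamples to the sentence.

3

"him" takes "an apprentice" as antecedent and "it" takes "a station"; both are donkey pronouns co-varying with the restrictor.
Strong reading: for every (c,s,a) with assigned(c,s,a), stocked(a,s).
Restrictor triples: (C1,S6,A1)→stocked(A1,S6) ✓  (C2,S1,A3)→stocked(A3,S1) ✗  (C2,S1,A5)→stocked(A5,S1) ✓  (C3,S3,A2)→stocked(A2,S3) ✓  (C3,S5,A1)→stocked(A1,S5) ✗  (C3,S5,A5)→stocked(A5,S5) ✗
Counterexamples (restrictor triples failing the scope): 3.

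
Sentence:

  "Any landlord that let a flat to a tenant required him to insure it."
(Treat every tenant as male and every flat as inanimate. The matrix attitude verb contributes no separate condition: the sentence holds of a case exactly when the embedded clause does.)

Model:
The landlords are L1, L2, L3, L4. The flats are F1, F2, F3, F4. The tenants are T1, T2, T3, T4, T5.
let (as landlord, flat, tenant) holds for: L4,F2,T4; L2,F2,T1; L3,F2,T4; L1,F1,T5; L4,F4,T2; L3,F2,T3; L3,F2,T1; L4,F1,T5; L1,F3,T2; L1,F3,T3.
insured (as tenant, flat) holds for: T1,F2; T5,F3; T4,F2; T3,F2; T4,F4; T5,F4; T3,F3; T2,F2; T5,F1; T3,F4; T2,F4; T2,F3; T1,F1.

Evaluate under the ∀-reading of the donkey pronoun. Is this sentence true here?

True

"him" takes "a tenant" as antecedent and "it" takes "a flat"; both are donkey pronouns co-varying with the restrictor.
Strong reading: for every (l,f,t) with let(l,f,t), insured(t,f).
Restrictor triples: (L1,F1,T5)→insured(T5,F1) ✓  (L1,F3,T2)→insured(T2,F3) ✓  (L1,F3,T3)→insured(T3,F3) ✓  (L2,F2,T1)→insured(T1,F2) ✓  (L3,F2,T1)→insured(T1,F2) ✓  (L3,F2,T3)→insured(T3,F2) ✓  (L3,F2,T4)→insured(T4,F2) ✓  (L4,F1,T5)→insured(T5,F1) ✓  (L4,F2,T4)→insured(T4,F2) ✓  (L4,F4,T2)→insured(T2,F4) ✓
Every restrictor triple satisfies the scope.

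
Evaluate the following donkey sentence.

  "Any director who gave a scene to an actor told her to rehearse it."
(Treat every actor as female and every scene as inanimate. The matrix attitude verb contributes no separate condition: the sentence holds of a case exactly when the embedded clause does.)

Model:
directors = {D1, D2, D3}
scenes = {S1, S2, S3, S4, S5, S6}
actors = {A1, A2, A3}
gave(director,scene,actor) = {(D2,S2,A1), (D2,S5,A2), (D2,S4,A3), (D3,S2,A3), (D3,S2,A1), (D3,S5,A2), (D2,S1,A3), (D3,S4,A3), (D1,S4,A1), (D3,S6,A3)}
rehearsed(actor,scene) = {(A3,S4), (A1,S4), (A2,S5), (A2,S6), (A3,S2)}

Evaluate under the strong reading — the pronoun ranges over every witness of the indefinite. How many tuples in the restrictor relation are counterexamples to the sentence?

"her" takes "an actor" as antecedent and "it" takes "a scene"; both are donkey pronouns co-varying with the restrictor.
Strong reading: for every (d,s,a) with gave(d,s,a), rehearsed(a,s).
Restrictor triples: (D1,S4,A1)→rehearsed(A1,S4) ✓  (D2,S1,A3)→rehearsed(A3,S1) ✗  (D2,S2,A1)→rehearsed(A1,S2) ✗  (D2,S4,A3)→rehearsed(A3,S4) ✓  (D2,S5,A2)→rehearsed(A2,S5) ✓  (D3,S2,A1)→rehearsed(A1,S2) ✗  (D3,S2,A3)→rehearsed(A3,S2) ✓  (D3,S4,A3)→rehearsed(A3,S4) ✓  (D3,S5,A2)→rehearsed(A2,S5) ✓  (D3,S6,A3)→rehearsed(A3,S6) ✗
Counterexamples (restrictor triples failing the scope): 4.

4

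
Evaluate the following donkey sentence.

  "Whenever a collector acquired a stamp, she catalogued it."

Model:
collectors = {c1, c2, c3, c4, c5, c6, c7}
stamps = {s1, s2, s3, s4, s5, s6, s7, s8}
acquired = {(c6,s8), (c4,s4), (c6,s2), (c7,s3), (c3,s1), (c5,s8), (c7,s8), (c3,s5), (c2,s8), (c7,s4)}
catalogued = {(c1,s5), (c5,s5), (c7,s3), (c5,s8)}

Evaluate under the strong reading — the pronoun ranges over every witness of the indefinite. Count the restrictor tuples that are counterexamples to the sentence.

"it" takes "a stamp" as antecedent — a donkey pronoun bound across the clause boundary.
Strong reading: for every (c,s) with acquired(c,s), catalogued(c,s).
Restrictor pairs: (c2,s8) ✗  (c3,s1) ✗  (c3,s5) ✗  (c4,s4) ✗  (c5,s8) ✓  (c6,s2) ✗  (c6,s8) ✗  (c7,s3) ✓  (c7,s4) ✗  (c7,s8) ✗
Counterexamples (restrictor pairs failing the scope): 8.

8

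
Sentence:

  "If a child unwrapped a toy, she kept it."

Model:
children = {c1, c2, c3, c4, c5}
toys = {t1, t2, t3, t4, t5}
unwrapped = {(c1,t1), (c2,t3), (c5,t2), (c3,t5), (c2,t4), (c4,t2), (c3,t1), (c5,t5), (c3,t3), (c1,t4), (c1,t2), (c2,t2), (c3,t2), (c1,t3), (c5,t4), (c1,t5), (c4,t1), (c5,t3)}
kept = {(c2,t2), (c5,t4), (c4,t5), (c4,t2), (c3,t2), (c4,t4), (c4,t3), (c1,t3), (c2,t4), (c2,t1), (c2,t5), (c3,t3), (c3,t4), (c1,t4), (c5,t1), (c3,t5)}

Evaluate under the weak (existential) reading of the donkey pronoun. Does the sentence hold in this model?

"it" takes "a toy" as antecedent — a donkey pronoun bound across the clause boundary.
Weak reading: every child c with some unwrapped-toy has at least one unwrapped-toy t such that kept(c,t).
Per child: c1:✓  c2:✓  c3:✓  c4:✓  c5:✓
Every child in the restrictor has a witness.

True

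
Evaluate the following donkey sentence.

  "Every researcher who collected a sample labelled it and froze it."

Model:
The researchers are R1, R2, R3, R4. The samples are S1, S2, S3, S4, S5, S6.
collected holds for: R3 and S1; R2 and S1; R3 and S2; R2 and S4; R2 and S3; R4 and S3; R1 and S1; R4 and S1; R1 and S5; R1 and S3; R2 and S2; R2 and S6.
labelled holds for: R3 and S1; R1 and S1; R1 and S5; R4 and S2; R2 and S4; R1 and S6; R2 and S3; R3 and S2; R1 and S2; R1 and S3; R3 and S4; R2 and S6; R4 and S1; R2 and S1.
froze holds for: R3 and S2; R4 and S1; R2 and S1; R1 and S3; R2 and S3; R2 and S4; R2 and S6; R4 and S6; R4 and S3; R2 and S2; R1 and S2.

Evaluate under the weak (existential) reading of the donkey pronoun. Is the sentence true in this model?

"it" takes "a sample" as antecedent — a donkey pronoun bound across the clause boundary.
Weak reading: every researcher r with some collected-sample has at least one collected-sample s such that labelled(r,s) ∧ froze(r,s).
Per researcher: R1:✓  R2:✓  R3:✓  R4:✓
Every researcher in the restrictor has a witness.

True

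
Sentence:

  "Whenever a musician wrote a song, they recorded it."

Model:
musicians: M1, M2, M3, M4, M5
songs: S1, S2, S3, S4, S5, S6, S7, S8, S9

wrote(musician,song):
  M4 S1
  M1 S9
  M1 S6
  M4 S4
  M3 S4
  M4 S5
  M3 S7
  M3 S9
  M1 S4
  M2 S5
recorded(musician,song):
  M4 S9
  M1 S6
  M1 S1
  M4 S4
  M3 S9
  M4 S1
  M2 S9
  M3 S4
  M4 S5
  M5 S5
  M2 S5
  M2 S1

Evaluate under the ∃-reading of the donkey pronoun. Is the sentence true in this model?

True

"it" takes "a song" as antecedent — a donkey pronoun bound across the clause boundary.
Weak reading: every musician m with some wrote-song has at least one wrote-song s such that recorded(m,s).
Per musician: M1:✓  M2:✓  M3:✓  M4:✓
Every musician in the restrictor has a witness.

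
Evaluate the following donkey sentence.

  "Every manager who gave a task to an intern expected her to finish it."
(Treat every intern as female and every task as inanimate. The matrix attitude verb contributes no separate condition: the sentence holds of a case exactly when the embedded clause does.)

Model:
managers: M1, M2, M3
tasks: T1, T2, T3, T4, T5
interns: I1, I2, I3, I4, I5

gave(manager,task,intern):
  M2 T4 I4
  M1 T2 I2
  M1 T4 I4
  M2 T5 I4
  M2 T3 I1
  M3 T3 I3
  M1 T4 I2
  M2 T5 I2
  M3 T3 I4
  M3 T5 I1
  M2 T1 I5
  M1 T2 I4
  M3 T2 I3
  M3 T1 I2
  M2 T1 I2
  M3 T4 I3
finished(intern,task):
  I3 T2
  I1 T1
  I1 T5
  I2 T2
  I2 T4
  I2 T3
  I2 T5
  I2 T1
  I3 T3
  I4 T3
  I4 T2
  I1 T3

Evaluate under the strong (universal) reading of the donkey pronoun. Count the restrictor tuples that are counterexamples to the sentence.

5

"her" takes "an intern" as antecedent and "it" takes "a task"; both are donkey pronouns co-varying with the restrictor.
Strong reading: for every (m,t,i) with gave(m,t,i), finished(i,t).
Restrictor triples: (M1,T2,I2)→finished(I2,T2) ✓  (M1,T2,I4)→finished(I4,T2) ✓  (M1,T4,I2)→finished(I2,T4) ✓  (M1,T4,I4)→finished(I4,T4) ✗  (M2,T1,I2)→finished(I2,T1) ✓  (M2,T1,I5)→finished(I5,T1) ✗  (M2,T3,I1)→finished(I1,T3) ✓  (M2,T4,I4)→finished(I4,T4) ✗  (M2,T5,I2)→finished(I2,T5) ✓  (M2,T5,I4)→finished(I4,T5) ✗  (M3,T1,I2)→finished(I2,T1) ✓  (M3,T2,I3)→finished(I3,T2) ✓  (M3,T3,I3)→finished(I3,T3) ✓  (M3,T3,I4)→finished(I4,T3) ✓  (M3,T4,I3)→finished(I3,T4) ✗  (M3,T5,I1)→finished(I1,T5) ✓
Counterexamples (restrictor triples failing the scope): 5.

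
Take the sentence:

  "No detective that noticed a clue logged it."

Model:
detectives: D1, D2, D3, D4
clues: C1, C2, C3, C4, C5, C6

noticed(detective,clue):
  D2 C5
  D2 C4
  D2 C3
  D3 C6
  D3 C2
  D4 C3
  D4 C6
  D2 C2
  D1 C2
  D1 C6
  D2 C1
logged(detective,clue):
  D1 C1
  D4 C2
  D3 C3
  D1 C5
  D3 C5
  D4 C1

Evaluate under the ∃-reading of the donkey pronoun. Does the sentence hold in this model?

"it" takes "a clue" as antecedent — a donkey pronoun bound across the clause boundary.
Truth condition: for no (d,c) with noticed(d,c) does logged(d,c) hold.
Restrictor pairs — does the scope hold? (D1,C2):fails  (D1,C6):fails  (D2,C1):fails  (D2,C2):fails  (D2,C3):fails  (D2,C4):fails  (D2,C5):fails  (D3,C2):fails  (D3,C6):fails  (D4,C3):fails  (D4,C6):fails
Scope holds for no restrictor pair, so the sentence is true.

True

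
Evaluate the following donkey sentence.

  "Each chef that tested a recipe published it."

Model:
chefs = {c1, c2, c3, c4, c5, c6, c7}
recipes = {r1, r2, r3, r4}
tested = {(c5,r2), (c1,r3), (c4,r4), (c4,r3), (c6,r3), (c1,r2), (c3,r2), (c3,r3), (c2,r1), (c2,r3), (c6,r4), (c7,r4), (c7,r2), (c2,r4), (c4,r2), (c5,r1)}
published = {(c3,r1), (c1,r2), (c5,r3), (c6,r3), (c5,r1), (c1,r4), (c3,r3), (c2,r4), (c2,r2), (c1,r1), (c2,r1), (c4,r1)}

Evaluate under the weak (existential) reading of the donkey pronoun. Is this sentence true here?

"it" takes "a recipe" as antecedent — a donkey pronoun bound across the clause boundary.
Weak reading: every chef c with some tested-recipe has at least one tested-recipe r such that published(c,r).
Per chef: c1:✓  c2:✓  c3:✓  c4:✗  c5:✓  c6:✓  c7:✗
c4 has no witness among its tested-recipes.

False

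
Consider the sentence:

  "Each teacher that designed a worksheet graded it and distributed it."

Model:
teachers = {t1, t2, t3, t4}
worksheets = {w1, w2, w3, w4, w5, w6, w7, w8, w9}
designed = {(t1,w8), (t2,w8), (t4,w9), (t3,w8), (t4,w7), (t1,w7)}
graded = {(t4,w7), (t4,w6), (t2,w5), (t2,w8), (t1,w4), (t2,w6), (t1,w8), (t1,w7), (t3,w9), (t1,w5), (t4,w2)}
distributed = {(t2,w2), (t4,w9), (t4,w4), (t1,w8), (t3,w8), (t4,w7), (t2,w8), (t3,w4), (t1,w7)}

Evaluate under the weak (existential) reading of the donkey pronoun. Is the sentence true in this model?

"it" takes "a worksheet" as antecedent — a donkey pronoun bound across the clause boundary.
Weak reading: every teacher t with some designed-worksheet has at least one designed-worksheet w such that graded(t,w) ∧ distributed(t,w).
Per teacher: t1:✓  t2:✓  t3:✗  t4:✓
t3 has no witness among its designed-worksheets.

False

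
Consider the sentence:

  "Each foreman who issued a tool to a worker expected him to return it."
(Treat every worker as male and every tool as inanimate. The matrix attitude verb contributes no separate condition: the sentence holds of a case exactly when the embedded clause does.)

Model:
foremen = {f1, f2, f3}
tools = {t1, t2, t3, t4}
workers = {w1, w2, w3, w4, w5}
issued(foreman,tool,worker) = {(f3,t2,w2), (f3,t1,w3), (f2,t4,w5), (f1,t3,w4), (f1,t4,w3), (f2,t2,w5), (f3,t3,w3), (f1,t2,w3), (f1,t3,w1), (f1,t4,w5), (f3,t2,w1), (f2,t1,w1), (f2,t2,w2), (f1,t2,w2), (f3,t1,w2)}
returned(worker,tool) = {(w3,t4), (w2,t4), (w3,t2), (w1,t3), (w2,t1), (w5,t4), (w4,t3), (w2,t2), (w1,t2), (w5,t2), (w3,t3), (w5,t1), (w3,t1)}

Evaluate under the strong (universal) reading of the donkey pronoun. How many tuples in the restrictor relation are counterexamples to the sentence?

1

"him" takes "a worker" as antecedent and "it" takes "a tool"; both are donkey pronouns co-varying with the restrictor.
Strong reading: for every (f,t,w) with issued(f,t,w), returned(w,t).
Restrictor triples: (f1,t2,w2)→returned(w2,t2) ✓  (f1,t2,w3)→returned(w3,t2) ✓  (f1,t3,w1)→returned(w1,t3) ✓  (f1,t3,w4)→returned(w4,t3) ✓  (f1,t4,w3)→returned(w3,t4) ✓  (f1,t4,w5)→returned(w5,t4) ✓  (f2,t1,w1)→returned(w1,t1) ✗  (f2,t2,w2)→returned(w2,t2) ✓  (f2,t2,w5)→returned(w5,t2) ✓  (f2,t4,w5)→returned(w5,t4) ✓  (f3,t1,w2)→returned(w2,t1) ✓  (f3,t1,w3)→returned(w3,t1) ✓  (f3,t2,w1)→returned(w1,t2) ✓  (f3,t2,w2)→returned(w2,t2) ✓  (f3,t3,w3)→returned(w3,t3) ✓
Counterexamples (restrictor triples failing the scope): 1.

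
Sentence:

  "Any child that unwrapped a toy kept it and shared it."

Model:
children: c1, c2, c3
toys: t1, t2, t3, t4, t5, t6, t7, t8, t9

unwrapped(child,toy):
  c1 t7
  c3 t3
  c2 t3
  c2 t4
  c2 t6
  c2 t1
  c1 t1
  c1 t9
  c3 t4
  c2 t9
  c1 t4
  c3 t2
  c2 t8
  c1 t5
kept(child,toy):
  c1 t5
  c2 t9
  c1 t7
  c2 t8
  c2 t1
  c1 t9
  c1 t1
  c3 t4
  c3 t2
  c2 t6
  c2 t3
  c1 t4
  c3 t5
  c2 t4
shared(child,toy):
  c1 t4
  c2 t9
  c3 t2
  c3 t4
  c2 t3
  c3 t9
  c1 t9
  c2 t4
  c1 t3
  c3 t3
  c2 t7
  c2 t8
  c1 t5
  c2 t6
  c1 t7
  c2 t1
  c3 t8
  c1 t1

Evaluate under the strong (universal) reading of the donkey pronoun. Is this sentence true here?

False

"it" takes "a toy" as antecedent — a donkey pronoun bound across the clause boundary.
Strong reading: for every (c,t) with unwrapped(c,t), kept(c,t) ∧ shared(c,t).
Restrictor pairs: (c1,t1) ✓  (c1,t4) ✓  (c1,t5) ✓  (c1,t7) ✓  (c1,t9) ✓  (c2,t1) ✓  (c2,t3) ✓  (c2,t4) ✓  (c2,t6) ✓  (c2,t8) ✓  (c2,t9) ✓  (c3,t2) ✓  (c3,t3) ✗  (c3,t4) ✓
Counterexample: (c3,t3) is in unwrapped but fails the scope.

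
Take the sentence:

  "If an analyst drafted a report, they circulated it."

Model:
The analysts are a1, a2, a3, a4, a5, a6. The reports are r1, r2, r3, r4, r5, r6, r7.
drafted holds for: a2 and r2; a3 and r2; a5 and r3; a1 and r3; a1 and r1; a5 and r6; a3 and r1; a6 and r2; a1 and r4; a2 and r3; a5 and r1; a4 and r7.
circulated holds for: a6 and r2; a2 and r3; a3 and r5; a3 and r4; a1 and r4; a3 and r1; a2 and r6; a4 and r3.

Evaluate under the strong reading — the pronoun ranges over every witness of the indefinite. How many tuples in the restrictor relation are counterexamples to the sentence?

8

"it" takes "a report" as antecedent — a donkey pronoun bound across the clause boundary.
Strong reading: for every (a,r) with drafted(a,r), circulated(a,r).
Restrictor pairs: (a1,r1) ✗  (a1,r3) ✗  (a1,r4) ✓  (a2,r2) ✗  (a2,r3) ✓  (a3,r1) ✓  (a3,r2) ✗  (a4,r7) ✗  (a5,r1) ✗  (a5,r3) ✗  (a5,r6) ✗  (a6,r2) ✓
Counterexamples (restrictor pairs failing the scope): 8.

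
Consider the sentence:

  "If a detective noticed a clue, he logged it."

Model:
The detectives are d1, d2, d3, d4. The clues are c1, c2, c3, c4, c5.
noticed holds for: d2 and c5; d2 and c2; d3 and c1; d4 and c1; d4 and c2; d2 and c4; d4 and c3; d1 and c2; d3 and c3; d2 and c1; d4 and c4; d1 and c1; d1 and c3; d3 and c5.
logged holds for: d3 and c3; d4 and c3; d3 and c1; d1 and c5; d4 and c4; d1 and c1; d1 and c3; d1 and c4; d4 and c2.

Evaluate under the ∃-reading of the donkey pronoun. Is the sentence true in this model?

"it" takes "a clue" as antecedent — a donkey pronoun bound across the clause boundary.
Weak reading: every detective d with some noticed-clue has at least one noticed-clue c such that logged(d,c).
Per detective: d1:✓  d2:✗  d3:✓  d4:✓
d2 has no witness among its noticed-clues.

False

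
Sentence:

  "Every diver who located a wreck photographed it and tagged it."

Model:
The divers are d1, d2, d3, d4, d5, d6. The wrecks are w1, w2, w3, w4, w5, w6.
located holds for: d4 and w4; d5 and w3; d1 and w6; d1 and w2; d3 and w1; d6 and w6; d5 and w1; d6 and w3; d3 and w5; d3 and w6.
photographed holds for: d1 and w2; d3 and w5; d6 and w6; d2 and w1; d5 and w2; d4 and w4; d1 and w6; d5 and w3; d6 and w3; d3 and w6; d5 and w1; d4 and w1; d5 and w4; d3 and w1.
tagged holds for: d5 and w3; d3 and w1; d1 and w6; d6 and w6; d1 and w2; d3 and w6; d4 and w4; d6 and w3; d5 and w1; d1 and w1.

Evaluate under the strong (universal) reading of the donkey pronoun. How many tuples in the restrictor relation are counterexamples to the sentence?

"it" takes "a wreck" as antecedent — a donkey pronoun bound across the clause boundary.
Strong reading: for every (d,w) with located(d,w), photographed(d,w) ∧ tagged(d,w).
Restrictor pairs: (d1,w2) ✓  (d1,w6) ✓  (d3,w1) ✓  (d3,w5) ✗  (d3,w6) ✓  (d4,w4) ✓  (d5,w1) ✓  (d5,w3) ✓  (d6,w3) ✓  (d6,w6) ✓
Counterexamples (restrictor pairs failing the scope): 1.

1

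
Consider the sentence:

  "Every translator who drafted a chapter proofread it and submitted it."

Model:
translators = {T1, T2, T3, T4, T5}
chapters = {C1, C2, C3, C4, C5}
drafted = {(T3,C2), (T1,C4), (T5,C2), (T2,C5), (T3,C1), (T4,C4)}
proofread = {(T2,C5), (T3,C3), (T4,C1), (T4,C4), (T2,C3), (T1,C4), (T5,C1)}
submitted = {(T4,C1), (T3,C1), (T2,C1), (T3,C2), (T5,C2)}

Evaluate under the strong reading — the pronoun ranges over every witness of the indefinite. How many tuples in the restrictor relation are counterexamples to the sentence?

6

"it" takes "a chapter" as antecedent — a donkey pronoun bound across the clause boundary.
Strong reading: for every (t,c) with drafted(t,c), proofread(t,c) ∧ submitted(t,c).
Restrictor pairs: (T1,C4) ✗  (T2,C5) ✗  (T3,C1) ✗  (T3,C2) ✗  (T4,C4) ✗  (T5,C2) ✗
Counterexamples (restrictor pairs failing the scope): 6.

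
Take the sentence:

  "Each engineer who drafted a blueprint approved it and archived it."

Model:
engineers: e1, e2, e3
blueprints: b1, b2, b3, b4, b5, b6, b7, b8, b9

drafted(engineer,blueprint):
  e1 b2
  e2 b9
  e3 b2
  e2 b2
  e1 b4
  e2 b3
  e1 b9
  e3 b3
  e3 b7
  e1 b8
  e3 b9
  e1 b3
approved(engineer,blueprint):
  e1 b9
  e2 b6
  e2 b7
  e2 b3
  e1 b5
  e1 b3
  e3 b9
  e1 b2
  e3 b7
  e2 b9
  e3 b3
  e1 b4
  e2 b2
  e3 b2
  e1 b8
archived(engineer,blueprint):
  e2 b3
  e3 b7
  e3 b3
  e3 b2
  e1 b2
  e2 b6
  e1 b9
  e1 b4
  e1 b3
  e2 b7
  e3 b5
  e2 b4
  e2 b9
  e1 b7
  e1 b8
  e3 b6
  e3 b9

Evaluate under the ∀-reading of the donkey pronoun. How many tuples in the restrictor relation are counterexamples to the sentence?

1

"it" takes "a blueprint" as antecedent — a donkey pronoun bound across the clause boundary.
Strong reading: for every (e,b) with drafted(e,b), approved(e,b) ∧ archived(e,b).
Restrictor pairs: (e1,b2) ✓  (e1,b3) ✓  (e1,b4) ✓  (e1,b8) ✓  (e1,b9) ✓  (e2,b2) ✗  (e2,b3) ✓  (e2,b9) ✓  (e3,b2) ✓  (e3,b3) ✓  (e3,b7) ✓  (e3,b9) ✓
Counterexamples (restrictor pairs failing the scope): 1.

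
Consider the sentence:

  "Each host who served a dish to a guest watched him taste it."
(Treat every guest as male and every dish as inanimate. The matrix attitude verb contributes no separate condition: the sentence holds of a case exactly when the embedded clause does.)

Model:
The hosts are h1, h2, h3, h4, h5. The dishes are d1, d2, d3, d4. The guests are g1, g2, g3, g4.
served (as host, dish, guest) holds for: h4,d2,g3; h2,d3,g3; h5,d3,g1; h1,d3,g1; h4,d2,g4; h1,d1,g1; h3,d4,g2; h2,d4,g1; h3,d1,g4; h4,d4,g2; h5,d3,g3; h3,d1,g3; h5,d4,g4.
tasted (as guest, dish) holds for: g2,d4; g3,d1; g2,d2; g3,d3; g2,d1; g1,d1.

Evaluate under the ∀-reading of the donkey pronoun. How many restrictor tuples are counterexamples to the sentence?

7

"him" takes "a guest" as antecedent and "it" takes "a dish"; both are donkey pronouns co-varying with the restrictor.
Strong reading: for every (h,d,g) with served(h,d,g), tasted(g,d).
Restrictor triples: (h1,d1,g1)→tasted(g1,d1) ✓  (h1,d3,g1)→tasted(g1,d3) ✗  (h2,d3,g3)→tasted(g3,d3) ✓  (h2,d4,g1)→tasted(g1,d4) ✗  (h3,d1,g3)→tasted(g3,d1) ✓  (h3,d1,g4)→tasted(g4,d1) ✗  (h3,d4,g2)→tasted(g2,d4) ✓  (h4,d2,g3)→tasted(g3,d2) ✗  (h4,d2,g4)→tasted(g4,d2) ✗  (h4,d4,g2)→tasted(g2,d4) ✓  (h5,d3,g1)→tasted(g1,d3) ✗  (h5,d3,g3)→tasted(g3,d3) ✓  (h5,d4,g4)→tasted(g4,d4) ✗
Counterexamples (restrictor triples failing the scope): 7.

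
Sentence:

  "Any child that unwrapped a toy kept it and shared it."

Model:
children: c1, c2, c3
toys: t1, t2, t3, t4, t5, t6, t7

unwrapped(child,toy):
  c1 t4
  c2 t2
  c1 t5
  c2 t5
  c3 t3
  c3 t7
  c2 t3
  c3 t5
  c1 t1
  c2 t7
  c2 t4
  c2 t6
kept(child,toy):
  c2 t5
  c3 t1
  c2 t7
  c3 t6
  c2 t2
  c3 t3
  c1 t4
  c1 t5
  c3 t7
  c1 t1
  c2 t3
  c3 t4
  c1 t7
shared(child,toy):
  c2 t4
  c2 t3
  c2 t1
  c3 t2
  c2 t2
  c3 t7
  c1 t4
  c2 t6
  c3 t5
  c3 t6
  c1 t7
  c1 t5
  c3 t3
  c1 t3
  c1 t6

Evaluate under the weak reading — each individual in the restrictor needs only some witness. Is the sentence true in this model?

True

"it" takes "a toy" as antecedent — a donkey pronoun bound across the clause boundary.
Weak reading: every child c with some unwrapped-toy has at least one unwrapped-toy t such that kept(c,t) ∧ shared(c,t).
Per child: c1:✓  c2:✓  c3:✓
Every child in the restrictor has a witness.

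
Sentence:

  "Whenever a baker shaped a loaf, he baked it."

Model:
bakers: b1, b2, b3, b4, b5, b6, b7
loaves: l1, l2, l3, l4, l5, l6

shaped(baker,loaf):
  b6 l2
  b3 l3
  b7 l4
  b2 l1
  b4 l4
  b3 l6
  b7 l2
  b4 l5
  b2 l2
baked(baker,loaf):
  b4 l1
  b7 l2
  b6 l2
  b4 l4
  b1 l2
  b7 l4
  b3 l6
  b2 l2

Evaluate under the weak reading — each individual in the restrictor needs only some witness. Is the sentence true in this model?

True

"it" takes "a loaf" as antecedent — a donkey pronoun bound across the clause boundary.
Weak reading: every baker b with some shaped-loaf has at least one shaped-loaf l such that baked(b,l).
Per baker: b2:✓  b3:✓  b4:✓  b6:✓  b7:✓
Every baker in the restrictor has a witness.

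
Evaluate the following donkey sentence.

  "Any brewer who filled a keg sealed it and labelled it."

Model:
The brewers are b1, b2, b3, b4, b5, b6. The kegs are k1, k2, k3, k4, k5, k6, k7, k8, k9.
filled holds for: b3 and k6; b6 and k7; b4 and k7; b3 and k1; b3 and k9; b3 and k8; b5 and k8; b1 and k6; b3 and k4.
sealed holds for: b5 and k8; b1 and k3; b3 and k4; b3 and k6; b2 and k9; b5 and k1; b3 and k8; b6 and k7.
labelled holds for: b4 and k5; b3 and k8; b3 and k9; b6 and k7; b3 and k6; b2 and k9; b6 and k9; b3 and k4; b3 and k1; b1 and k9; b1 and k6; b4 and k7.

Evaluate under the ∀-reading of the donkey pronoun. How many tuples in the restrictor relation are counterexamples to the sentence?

5

"it" takes "a keg" as antecedent — a donkey pronoun bound across the clause boundary.
Strong reading: for every (b,k) with filled(b,k), sealed(b,k) ∧ labelled(b,k).
Restrictor pairs: (b1,k6) ✗  (b3,k1) ✗  (b3,k4) ✓  (b3,k6) ✓  (b3,k8) ✓  (b3,k9) ✗  (b4,k7) ✗  (b5,k8) ✗  (b6,k7) ✓
Counterexamples (restrictor pairs failing the scope): 5.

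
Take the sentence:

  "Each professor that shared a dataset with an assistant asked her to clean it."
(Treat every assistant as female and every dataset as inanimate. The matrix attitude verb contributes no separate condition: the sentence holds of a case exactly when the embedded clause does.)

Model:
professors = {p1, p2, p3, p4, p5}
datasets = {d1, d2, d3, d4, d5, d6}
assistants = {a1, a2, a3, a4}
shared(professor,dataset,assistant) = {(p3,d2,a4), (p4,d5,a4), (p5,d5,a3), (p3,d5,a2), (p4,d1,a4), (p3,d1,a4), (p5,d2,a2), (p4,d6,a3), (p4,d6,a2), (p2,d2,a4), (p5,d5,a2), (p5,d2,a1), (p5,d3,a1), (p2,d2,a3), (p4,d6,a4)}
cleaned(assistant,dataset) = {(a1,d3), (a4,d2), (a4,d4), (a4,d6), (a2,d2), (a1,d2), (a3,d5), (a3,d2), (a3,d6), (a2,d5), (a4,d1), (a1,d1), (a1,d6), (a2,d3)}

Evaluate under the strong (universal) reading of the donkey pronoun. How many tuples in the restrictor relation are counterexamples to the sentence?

"her" takes "an assistant" as antecedent and "it" takes "a dataset"; both are donkey pronouns co-varying with the restrictor.
Strong reading: for every (p,d,a) with shared(p,d,a), cleaned(a,d).
Restrictor triples: (p2,d2,a3)→cleaned(a3,d2) ✓  (p2,d2,a4)→cleaned(a4,d2) ✓  (p3,d1,a4)→cleaned(a4,d1) ✓  (p3,d2,a4)→cleaned(a4,d2) ✓  (p3,d5,a2)→cleaned(a2,d5) ✓  (p4,d1,a4)→cleaned(a4,d1) ✓  (p4,d5,a4)→cleaned(a4,d5) ✗  (p4,d6,a2)→cleaned(a2,d6) ✗  (p4,d6,a3)→cleaned(a3,d6) ✓  (p4,d6,a4)→cleaned(a4,d6) ✓  (p5,d2,a1)→cleaned(a1,d2) ✓  (p5,d2,a2)→cleaned(a2,d2) ✓  (p5,d3,a1)→cleaned(a1,d3) ✓  (p5,d5,a2)→cleaned(a2,d5) ✓  (p5,d5,a3)→cleaned(a3,d5) ✓
Counterexamples (restrictor triples failing the scope): 2.

2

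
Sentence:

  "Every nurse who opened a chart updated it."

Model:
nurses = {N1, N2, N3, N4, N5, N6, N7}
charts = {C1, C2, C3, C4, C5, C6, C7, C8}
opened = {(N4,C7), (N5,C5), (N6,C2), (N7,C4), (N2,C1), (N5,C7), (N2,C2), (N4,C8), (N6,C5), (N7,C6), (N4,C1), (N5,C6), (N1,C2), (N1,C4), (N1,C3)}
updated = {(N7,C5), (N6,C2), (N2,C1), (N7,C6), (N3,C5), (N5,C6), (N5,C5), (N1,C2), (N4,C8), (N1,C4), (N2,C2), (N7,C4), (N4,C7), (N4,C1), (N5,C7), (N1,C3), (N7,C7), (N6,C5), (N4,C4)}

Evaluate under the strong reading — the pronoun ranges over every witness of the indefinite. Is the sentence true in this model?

True

"it" takes "a chart" as antecedent — a donkey pronoun bound across the clause boundary.
Strong reading: for every (n,c) with opened(n,c), updated(n,c).
Restrictor pairs: (N1,C2) ✓  (N1,C3) ✓  (N1,C4) ✓  (N2,C1) ✓  (N2,C2) ✓  (N4,C1) ✓  (N4,C7) ✓  (N4,C8) ✓  (N5,C5) ✓  (N5,C6) ✓  (N5,C7) ✓  (N6,C2) ✓  (N6,C5) ✓  (N7,C4) ✓  (N7,C6) ✓
Every restrictor pair satisfies the scope.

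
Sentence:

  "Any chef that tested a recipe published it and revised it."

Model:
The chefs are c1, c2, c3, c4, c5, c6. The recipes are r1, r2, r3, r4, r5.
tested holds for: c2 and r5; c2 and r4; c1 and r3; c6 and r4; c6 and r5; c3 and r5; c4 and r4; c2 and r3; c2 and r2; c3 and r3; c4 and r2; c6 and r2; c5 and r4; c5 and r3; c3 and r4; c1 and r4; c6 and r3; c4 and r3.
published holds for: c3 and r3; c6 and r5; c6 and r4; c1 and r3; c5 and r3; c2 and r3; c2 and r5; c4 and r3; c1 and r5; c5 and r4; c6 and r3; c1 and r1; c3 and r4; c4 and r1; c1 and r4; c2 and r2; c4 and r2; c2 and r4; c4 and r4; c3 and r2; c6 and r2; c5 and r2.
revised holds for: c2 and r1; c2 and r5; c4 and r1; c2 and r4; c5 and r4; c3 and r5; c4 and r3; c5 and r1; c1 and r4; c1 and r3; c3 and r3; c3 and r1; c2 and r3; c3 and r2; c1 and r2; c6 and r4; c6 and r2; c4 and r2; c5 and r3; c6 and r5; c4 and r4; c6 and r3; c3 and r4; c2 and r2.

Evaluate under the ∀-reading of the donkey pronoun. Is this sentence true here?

False

"it" takes "a recipe" as antecedent — a donkey pronoun bound across the clause boundary.
Strong reading: for every (c,r) with tested(c,r), published(c,r) ∧ revised(c,r).
Restrictor pairs: (c1,r3) ✓  (c1,r4) ✓  (c2,r2) ✓  (c2,r3) ✓  (c2,r4) ✓  (c2,r5) ✓  (c3,r3) ✓  (c3,r4) ✓  (c3,r5) ✗  (c4,r2) ✓  (c4,r3) ✓  (c4,r4) ✓  (c5,r3) ✓  (c5,r4) ✓  (c6,r2) ✓  (c6,r3) ✓  (c6,r4) ✓  (c6,r5) ✓
Counterexample: (c3,r5) is in tested but fails the scope.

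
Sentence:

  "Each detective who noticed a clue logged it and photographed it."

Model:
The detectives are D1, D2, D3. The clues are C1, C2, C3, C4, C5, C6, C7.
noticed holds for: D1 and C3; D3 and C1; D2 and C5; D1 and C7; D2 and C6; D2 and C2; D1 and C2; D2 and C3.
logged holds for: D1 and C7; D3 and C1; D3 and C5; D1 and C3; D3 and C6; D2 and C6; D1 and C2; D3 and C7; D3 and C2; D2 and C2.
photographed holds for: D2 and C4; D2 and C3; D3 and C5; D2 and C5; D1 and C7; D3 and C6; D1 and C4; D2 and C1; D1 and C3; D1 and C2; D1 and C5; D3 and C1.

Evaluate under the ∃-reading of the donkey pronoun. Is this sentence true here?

False

"it" takes "a clue" as antecedent — a donkey pronoun bound across the clause boundary.
Weak reading: every detective d with some noticed-clue has at least one noticed-clue c such that logged(d,c) ∧ photographed(d,c).
Per detective: D1:✓  D2:✗  D3:✓
D2 has no witness among its noticed-clues.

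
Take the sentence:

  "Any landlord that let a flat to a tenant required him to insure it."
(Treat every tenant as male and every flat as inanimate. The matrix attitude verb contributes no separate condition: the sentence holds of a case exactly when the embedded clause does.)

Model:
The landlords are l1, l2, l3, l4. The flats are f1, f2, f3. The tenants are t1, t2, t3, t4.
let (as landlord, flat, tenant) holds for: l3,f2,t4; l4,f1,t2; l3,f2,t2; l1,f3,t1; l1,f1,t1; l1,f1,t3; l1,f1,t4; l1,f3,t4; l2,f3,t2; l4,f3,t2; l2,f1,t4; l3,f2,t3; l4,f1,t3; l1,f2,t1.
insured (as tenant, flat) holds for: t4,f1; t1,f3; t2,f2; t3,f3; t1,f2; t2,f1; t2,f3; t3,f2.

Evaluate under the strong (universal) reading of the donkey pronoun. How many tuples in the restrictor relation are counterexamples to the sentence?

"him" takes "a tenant" as antecedent and "it" takes "a flat"; both are donkey pronouns co-varying with the restrictor.
Strong reading: for every (l,f,t) with let(l,f,t), insured(t,f).
Restrictor triples: (l1,f1,t1)→insured(t1,f1) ✗  (l1,f1,t3)→insured(t3,f1) ✗  (l1,f1,t4)→insured(t4,f1) ✓  (l1,f2,t1)→insured(t1,f2) ✓  (l1,f3,t1)→insured(t1,f3) ✓  (l1,f3,t4)→insured(t4,f3) ✗  (l2,f1,t4)→insured(t4,f1) ✓  (l2,f3,t2)→insured(t2,f3) ✓  (l3,f2,t2)→insured(t2,f2) ✓  (l3,f2,t3)→insured(t3,f2) ✓  (l3,f2,t4)→insured(t4,f2) ✗  (l4,f1,t2)→insured(t2,f1) ✓  (l4,f1,t3)→insured(t3,f1) ✗  (l4,f3,t2)→insured(t2,f3) ✓
Counterexamples (restrictor triples failing the scope): 5.

5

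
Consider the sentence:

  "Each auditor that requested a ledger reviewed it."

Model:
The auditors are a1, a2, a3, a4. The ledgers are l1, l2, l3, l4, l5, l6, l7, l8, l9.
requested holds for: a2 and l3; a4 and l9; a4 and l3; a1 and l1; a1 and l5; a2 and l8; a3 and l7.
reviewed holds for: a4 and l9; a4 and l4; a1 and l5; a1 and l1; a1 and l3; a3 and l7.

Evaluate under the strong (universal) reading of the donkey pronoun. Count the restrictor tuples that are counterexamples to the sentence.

3

"it" takes "a ledger" as antecedent — a donkey pronoun bound across the clause boundary.
Strong reading: for every (a,l) with requested(a,l), reviewed(a,l).
Restrictor pairs: (a1,l1) ✓  (a1,l5) ✓  (a2,l3) ✗  (a2,l8) ✗  (a3,l7) ✓  (a4,l3) ✗  (a4,l9) ✓
Counterexamples (restrictor pairs failing the scope): 3.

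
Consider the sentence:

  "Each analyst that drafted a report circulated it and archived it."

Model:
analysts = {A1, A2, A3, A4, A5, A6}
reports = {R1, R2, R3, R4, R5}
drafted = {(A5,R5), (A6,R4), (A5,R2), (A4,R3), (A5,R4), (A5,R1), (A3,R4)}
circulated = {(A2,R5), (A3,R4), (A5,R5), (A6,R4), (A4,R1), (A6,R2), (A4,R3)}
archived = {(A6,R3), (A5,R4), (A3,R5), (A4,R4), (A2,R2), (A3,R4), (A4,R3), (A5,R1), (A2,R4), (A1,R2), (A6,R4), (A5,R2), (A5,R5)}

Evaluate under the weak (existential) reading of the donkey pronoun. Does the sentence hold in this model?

True

"it" takes "a report" as antecedent — a donkey pronoun bound across the clause boundary.
Weak reading: every analyst a with some drafted-report has at least one drafted-report r such that circulated(a,r) ∧ archived(a,r).
Per analyst: A3:✓  A4:✓  A5:✓  A6:✓
Every analyst in the restrictor has a witness.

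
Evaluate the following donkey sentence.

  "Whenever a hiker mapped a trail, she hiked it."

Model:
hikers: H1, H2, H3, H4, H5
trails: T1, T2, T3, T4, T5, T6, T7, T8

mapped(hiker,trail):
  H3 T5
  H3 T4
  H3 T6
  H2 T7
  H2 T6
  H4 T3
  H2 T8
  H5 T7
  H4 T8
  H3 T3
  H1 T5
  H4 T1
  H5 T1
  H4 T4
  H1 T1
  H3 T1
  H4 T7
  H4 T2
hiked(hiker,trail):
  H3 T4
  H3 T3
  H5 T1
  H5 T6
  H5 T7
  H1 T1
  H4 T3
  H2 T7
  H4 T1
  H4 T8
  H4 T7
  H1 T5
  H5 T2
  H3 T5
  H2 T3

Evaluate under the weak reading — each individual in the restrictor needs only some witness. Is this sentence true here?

"it" takes "a trail" as antecedent — a donkey pronoun bound across the clause boundary.
Weak reading: every hiker h with some mapped-trail has at least one mapped-trail t such that hiked(h,t).
Per hiker: H1:✓  H2:✓  H3:✓  H4:✓  H5:✓
Every hiker in the restrictor has a witness.

True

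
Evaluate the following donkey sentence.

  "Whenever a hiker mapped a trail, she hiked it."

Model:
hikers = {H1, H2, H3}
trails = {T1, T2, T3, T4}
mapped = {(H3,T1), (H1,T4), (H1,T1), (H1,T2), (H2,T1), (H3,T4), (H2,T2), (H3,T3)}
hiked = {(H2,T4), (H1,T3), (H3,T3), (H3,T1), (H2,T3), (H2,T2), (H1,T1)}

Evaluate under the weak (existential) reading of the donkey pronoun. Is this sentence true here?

True

"it" takes "a trail" as antecedent — a donkey pronoun bound across the clause boundary.
Weak reading: every hiker h with some mapped-trail has at least one mapped-trail t such that hiked(h,t).
Per hiker: H1:✓  H2:✓  H3:✓
Every hiker in the restrictor has a witness.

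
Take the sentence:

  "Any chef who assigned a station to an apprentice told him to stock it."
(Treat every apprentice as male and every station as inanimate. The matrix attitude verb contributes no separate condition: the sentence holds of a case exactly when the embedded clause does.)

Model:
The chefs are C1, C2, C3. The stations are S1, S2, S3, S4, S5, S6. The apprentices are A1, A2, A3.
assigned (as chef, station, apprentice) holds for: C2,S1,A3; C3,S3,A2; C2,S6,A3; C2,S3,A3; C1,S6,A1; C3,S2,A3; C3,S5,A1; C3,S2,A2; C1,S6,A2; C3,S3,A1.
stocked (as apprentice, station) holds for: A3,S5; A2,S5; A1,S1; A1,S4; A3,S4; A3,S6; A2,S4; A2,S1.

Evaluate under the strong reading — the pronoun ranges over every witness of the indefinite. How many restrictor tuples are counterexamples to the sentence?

9

"him" takes "an apprentice" as antecedent and "it" takes "a station"; both are donkey pronouns co-varying with the restrictor.
Strong reading: for every (c,s,a) with assigned(c,s,a), stocked(a,s).
Restrictor triples: (C1,S6,A1)→stocked(A1,S6) ✗  (C1,S6,A2)→stocked(A2,S6) ✗  (C2,S1,A3)→stocked(A3,S1) ✗  (C2,S3,A3)→stocked(A3,S3) ✗  (C2,S6,A3)→stocked(A3,S6) ✓  (C3,S2,A2)→stocked(A2,S2) ✗  (C3,S2,A3)→stocked(A3,S2) ✗  (C3,S3,A1)→stocked(A1,S3) ✗  (C3,S3,A2)→stocked(A2,S3) ✗  (C3,S5,A1)→stocked(A1,S5) ✗
Counterexamples (restrictor triples failing the scope): 9.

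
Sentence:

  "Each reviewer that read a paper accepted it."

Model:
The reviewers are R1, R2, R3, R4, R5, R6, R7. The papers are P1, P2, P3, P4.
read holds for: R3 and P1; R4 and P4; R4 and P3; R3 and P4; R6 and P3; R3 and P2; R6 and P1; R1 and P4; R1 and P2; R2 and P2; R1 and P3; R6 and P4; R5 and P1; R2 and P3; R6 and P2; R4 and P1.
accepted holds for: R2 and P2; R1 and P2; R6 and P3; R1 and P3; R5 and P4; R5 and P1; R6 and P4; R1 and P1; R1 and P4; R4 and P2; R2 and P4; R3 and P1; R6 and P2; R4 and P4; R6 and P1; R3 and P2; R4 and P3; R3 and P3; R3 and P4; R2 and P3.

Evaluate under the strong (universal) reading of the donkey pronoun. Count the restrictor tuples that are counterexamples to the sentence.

1

"it" takes "a paper" as antecedent — a donkey pronoun bound across the clause boundary.
Strong reading: for every (r,p) with read(r,p), accepted(r,p).
Restrictor pairs: (R1,P2) ✓  (R1,P3) ✓  (R1,P4) ✓  (R2,P2) ✓  (R2,P3) ✓  (R3,P1) ✓  (R3,P2) ✓  (R3,P4) ✓  (R4,P1) ✗  (R4,P3) ✓  (R4,P4) ✓  (R5,P1) ✓  (R6,P1) ✓  (R6,P2) ✓  (R6,P3) ✓  (R6,P4) ✓
Counterexamples (restrictor pairs failing the scope): 1.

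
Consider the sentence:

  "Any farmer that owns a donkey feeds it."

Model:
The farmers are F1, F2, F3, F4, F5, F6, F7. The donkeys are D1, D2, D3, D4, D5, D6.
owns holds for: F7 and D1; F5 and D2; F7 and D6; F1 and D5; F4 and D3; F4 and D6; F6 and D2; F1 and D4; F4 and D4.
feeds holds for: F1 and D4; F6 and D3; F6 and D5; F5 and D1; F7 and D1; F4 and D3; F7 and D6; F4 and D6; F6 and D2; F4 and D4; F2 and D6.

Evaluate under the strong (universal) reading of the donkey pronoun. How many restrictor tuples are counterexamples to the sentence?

"it" takes "a donkey" as antecedent — a donkey pronoun bound across the clause boundary.
Strong reading: for every (f,d) with owns(f,d), feeds(f,d).
Restrictor pairs: (F1,D4) ✓  (F1,D5) ✗  (F4,D3) ✓  (F4,D4) ✓  (F4,D6) ✓  (F5,D2) ✗  (F6,D2) ✓  (F7,D1) ✓  (F7,D6) ✓
Counterexamples (restrictor pairs failing the scope): 2.

2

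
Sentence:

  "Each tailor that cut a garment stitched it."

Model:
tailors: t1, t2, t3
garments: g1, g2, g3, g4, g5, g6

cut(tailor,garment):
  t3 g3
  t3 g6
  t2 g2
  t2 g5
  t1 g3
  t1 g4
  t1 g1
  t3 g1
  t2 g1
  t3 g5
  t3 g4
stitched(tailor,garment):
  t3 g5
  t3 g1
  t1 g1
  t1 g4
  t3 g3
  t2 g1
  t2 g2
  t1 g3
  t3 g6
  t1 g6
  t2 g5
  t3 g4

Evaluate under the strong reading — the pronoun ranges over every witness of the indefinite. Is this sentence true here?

True

"it" takes "a garment" as antecedent — a donkey pronoun bound across the clause boundary.
Strong reading: for every (t,g) with cut(t,g), stitched(t,g).
Restrictor pairs: (t1,g1) ✓  (t1,g3) ✓  (t1,g4) ✓  (t2,g1) ✓  (t2,g2) ✓  (t2,g5) ✓  (t3,g1) ✓  (t3,g3) ✓  (t3,g4) ✓  (t3,g5) ✓  (t3,g6) ✓
Every restrictor pair satisfies the scope.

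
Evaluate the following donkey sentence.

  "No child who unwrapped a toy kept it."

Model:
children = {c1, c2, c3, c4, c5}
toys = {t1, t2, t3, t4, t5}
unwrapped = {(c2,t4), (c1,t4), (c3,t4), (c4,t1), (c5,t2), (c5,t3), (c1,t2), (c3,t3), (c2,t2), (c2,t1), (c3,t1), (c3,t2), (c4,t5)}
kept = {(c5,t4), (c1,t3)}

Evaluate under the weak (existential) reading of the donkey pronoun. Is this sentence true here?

"it" takes "a toy" as antecedent — a donkey pronoun bound across the clause boundary.
Truth condition: for no (c,t) with unwrapped(c,t) does kept(c,t) hold.
Restrictor pairs — does the scope hold? (c1,t2):fails  (c1,t4):fails  (c2,t1):fails  (c2,t2):fails  (c2,t4):fails  (c3,t1):fails  (c3,t2):fails  (c3,t3):fails  (c3,t4):fails  (c4,t1):fails  (c4,t5):fails  (c5,t2):fails  (c5,t3):fails
Scope holds for no restrictor pair, so the sentence is true.

True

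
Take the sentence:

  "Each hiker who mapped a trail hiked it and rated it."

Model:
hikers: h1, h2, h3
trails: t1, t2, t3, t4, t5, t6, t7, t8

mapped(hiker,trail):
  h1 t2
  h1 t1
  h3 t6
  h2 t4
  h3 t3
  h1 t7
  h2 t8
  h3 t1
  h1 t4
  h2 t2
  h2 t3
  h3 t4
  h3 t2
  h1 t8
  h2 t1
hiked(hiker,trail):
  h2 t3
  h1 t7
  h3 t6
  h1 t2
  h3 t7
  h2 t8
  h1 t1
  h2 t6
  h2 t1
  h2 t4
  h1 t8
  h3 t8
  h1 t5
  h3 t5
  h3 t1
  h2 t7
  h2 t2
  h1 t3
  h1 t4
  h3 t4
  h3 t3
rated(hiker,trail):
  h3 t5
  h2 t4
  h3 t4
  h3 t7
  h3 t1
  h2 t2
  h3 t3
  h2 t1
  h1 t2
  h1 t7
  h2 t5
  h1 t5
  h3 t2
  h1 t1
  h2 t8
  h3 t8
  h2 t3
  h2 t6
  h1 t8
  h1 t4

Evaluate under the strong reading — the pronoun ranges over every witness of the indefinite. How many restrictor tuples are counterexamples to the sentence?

2

"it" takes "a trail" as antecedent — a donkey pronoun bound across the clause boundary.
Strong reading: for every (h,t) with mapped(h,t), hiked(h,t) ∧ rated(h,t).
Restrictor pairs: (h1,t1) ✓  (h1,t2) ✓  (h1,t4) ✓  (h1,t7) ✓  (h1,t8) ✓  (h2,t1) ✓  (h2,t2) ✓  (h2,t3) ✓  (h2,t4) ✓  (h2,t8) ✓  (h3,t1) ✓  (h3,t2) ✗  (h3,t3) ✓  (h3,t4) ✓  (h3,t6) ✗
Counterexamples (restrictor pairs failing the scope): 2.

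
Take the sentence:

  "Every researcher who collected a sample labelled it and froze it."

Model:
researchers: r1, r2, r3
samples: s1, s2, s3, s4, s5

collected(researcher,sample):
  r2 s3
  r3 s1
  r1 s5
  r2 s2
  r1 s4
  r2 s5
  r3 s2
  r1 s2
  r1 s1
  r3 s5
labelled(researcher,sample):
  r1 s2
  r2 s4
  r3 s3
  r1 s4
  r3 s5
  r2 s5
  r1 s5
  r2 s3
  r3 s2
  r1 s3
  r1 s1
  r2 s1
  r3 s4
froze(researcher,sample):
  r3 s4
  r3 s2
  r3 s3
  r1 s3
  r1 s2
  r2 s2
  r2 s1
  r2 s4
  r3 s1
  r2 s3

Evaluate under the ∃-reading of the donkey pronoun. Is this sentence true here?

"it" takes "a sample" as antecedent — a donkey pronoun bound across the clause boundary.
Weak reading: every researcher r with some collected-sample has at least one collected-sample s such that labelled(r,s) ∧ froze(r,s).
Per researcher: r1:✓  r2:✓  r3:✓
Every researcher in the restrictor has a witness.

True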